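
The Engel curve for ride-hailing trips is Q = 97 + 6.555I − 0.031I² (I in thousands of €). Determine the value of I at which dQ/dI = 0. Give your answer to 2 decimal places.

dQ/dI = 6.555 − 0.062I.
The good is inferior where dQ/dI < 0. Setting dQ/dI = 0 gives I = 6.555 / 0.062 = 105.73.

105.73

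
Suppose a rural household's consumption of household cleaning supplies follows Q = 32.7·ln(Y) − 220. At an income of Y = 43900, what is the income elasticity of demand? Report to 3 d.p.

0.252

At Y = 43900: Q = 129.552.
dQ/dY = 32.7/Y = 0.000744875 at this income.
η = (dQ/dY)·(Y/Q) = 0.000744875 × (43900/129.552) = 0.252.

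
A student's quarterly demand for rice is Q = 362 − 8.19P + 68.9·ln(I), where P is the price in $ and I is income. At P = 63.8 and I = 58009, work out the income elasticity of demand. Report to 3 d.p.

At P = 63.8, I = 58009: Q = 595.198.
Holding P constant, ∂Q/∂I = 68.9/I = 0.00118775.
η_I = (∂Q/∂I)·(I/Q) = 0.00118775 × (58009/595.198) = 0.116.

0.116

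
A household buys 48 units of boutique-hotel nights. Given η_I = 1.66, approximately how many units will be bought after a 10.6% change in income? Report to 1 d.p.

%ΔQ ≈ η × %ΔI = 1.66 × 10.6% = 17.596%.
New Q ≈ 48 × (1 + 0.17596) = 56.4.

56.4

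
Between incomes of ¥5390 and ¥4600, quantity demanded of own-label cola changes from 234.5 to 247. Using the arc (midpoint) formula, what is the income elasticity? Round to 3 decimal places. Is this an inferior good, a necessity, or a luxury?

ΔQ = 247 − 234.5 = 12.5; midpoint Q̄ = (234.5 + 247)/2 = 240.75.
ΔI = 4600 − 5390 = -790; midpoint Ī = (5390 + 4600)/2 = 4995.
η = (ΔQ/Q̄) ÷ (ΔI/Ī) = (12.5/240.75) ÷ (-790/4995) = -0.328.
η < 0 ⇒ inferior good.

-0.328 (inferior good)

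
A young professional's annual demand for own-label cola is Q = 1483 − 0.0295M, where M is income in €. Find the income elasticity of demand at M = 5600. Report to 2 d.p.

-0.13

At M = 5600: Q = 1317.800.
dQ/dM = −0.0295.
η = (dQ/dM)·(M/Q) = -0.0295 × (5600/1317.800) = -0.13.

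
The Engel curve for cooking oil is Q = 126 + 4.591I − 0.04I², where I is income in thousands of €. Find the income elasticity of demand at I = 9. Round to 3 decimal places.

0.212

At I = 9: Q = 164.0790.
dQ/dI = 4.591 − 0.08I = 3.87100.
η = (dQ/dI)·(I/Q) = 3.87100 × (9/164.0790) = 0.212.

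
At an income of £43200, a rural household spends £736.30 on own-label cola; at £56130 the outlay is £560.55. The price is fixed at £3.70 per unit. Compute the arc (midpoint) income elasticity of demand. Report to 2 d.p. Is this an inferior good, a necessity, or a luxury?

-1.04 (inferior good)

With a constant price, Q₁ = 736.30/3.70 = 199.000 and Q₂ = 560.55/3.70 = 151.500 (equivalently, work directly with expenditure since P cancels).
Midpoint %ΔQ = (560.55 − 736.30)/648.42 = -0.27104; midpoint %ΔI = (56130 − 43200)/49665 = 0.26034.
η = -0.27104 / 0.26034 = -1.04.
η < 0 ⇒ inferior good.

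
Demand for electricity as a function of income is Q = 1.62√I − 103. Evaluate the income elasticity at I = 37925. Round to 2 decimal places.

0.74

At I = 37925: Q = 212.484.
dQ/dI = 1.62/(2√I) = 0.00415932 at this income.
η = (dQ/dI)·(I/Q) = 0.00415932 × (37925/212.484) = 0.74.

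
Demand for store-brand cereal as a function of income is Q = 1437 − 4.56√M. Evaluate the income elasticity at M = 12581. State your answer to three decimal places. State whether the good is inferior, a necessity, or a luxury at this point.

At M = 12581: Q = 925.527.
dQ/dM = -4.56/(2√M) = -0.0203272 at this income.
η = (dQ/dM)·(M/Q) = -0.0203272 × (12581/925.527) = -0.276.
Since η < 0, the good is an inferior good.

-0.276 (inferior good)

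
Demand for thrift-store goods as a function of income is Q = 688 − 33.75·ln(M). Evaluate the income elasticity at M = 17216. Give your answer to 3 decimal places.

At M = 17216: Q = 358.816.
dQ/dM = -33.75/M = -0.00196039 at this income.
η = (dQ/dM)·(M/Q) = -0.00196039 × (17216/358.816) = -0.094.

-0.094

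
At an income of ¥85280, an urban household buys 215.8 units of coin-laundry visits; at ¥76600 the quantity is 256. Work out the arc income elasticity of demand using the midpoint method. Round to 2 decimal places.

ΔQ = 256 − 215.8 = 40.2; midpoint Q̄ = (215.8 + 256)/2 = 235.9.
ΔI = 76600 − 85280 = -8680; midpoint Ī = (85280 + 76600)/2 = 80940.
η = (ΔQ/Q̄) ÷ (ΔI/Ī) = (40.2/235.9) ÷ (-8680/80940) = -1.59.

-1.59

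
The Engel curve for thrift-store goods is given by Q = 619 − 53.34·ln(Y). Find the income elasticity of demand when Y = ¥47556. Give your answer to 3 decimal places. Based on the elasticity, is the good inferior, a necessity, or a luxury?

At Y = 47556: Q = 44.546.
dQ/dY = -53.34/Y = -0.00112163 at this income.
η = (dQ/dY)·(Y/Q) = -0.00112163 × (47556/44.546) = -1.197.
Since η < 0, the good is an inferior good.

-1.197 (inferior good)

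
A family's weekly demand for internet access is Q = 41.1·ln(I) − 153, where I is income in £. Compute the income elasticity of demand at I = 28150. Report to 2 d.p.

At I = 28150: Q = 268.082.
dQ/dI = 41.1/I = 0.00146004 at this income.
η = (dQ/dI)·(I/Q) = 0.00146004 × (28150/268.082) = 0.15.

0.15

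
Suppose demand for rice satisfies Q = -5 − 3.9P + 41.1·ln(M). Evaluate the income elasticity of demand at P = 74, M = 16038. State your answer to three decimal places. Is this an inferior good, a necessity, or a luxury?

At P = 74, M = 16038: Q = 104.360.
Holding P constant, ∂Q/∂M = 41.1/M = 0.00256266.
η_M = (∂Q/∂M)·(M/Q) = 0.00256266 × (16038/104.360) = 0.394.
Since 0 < η < 1, this is a necessity.

0.394 (necessity)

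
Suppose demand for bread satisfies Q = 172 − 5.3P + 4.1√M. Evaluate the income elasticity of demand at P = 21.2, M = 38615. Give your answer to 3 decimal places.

0.466

At P = 21.2, M = 38615: Q = 865.319.
Holding P constant, ∂Q/∂M = 4.1/(2√M) = 0.0104322.
η_M = (∂Q/∂M)·(M/Q) = 0.0104322 × (38615/865.319) = 0.466.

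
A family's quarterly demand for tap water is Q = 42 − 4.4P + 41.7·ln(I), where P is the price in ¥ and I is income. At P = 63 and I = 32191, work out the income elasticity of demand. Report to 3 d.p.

At P = 63, I = 32191: Q = 197.623.
Holding P constant, ∂Q/∂I = 41.7/I = 0.00129539.
η_I = (∂Q/∂I)·(I/Q) = 0.00129539 × (32191/197.623) = 0.211.

0.211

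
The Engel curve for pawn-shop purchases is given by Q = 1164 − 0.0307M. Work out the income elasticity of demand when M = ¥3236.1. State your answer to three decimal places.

At M = 3236.1: Q = 1064.652.
dQ/dM = −0.0307.
η = (dQ/dM)·(M/Q) = -0.0307 × (3236.1/1064.652) = -0.093.

-0.093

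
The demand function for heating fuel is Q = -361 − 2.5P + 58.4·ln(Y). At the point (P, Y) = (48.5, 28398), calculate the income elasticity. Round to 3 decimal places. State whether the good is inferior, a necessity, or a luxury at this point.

0.501 (necessity)

At P = 48.5, Y = 28398: Q = 116.588.
Holding P constant, ∂Q/∂Y = 58.4/Y = 0.00205648.
η_Y = (∂Q/∂Y)·(Y/Q) = 0.00205648 × (28398/116.588) = 0.501.
Since 0 < η < 1, this is a necessity.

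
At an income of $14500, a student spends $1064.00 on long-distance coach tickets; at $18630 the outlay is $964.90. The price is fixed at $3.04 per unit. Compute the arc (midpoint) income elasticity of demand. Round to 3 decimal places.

With a constant price, Q₁ = 1064.00/3.04 = 350.000 and Q₂ = 964.90/3.04 = 317.401 (equivalently, work directly with expenditure since P cancels).
Midpoint %ΔQ = (964.90 − 1064.00)/1014.45 = -0.09769; midpoint %ΔI = (18630 − 14500)/16565 = 0.24932.
η = -0.09769 / 0.24932 = -0.392.

-0.392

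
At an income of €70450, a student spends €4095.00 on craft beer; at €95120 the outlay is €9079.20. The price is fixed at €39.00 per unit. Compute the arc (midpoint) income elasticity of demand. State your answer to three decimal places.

2.539

With a constant price, Q₁ = 4095.00/39.00 = 105.000 and Q₂ = 9079.20/39.00 = 232.800 (equivalently, work directly with expenditure since P cancels).
Midpoint %ΔQ = (9079.20 − 4095.00)/6587.10 = 0.75666; midpoint %ΔI = (95120 − 70450)/82785 = 0.29800.
η = 0.75666 / 0.29800 = 2.539.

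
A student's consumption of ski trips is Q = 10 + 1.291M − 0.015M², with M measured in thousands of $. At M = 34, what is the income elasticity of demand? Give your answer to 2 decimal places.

At M = 34: Q = 36.5540.
dQ/dM = 1.291 − 0.03M = 0.27100.
η = (dQ/dM)·(M/Q) = 0.27100 × (34/36.5540) = 0.25.

0.25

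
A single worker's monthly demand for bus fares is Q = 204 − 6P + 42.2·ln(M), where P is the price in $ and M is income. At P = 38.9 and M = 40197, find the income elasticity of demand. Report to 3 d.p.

0.101

At P = 38.9, M = 40197: Q = 417.985.
Holding P constant, ∂Q/∂M = 42.2/M = 0.00104983.
η_M = (∂Q/∂M)·(M/Q) = 0.00104983 × (40197/417.985) = 0.101.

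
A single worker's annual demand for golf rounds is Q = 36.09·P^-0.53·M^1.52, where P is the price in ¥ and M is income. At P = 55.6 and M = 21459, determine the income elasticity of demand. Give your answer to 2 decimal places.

1.52

For a multiplicative demand Q = A·P^α·M^β, the income elasticity is β everywhere.
Here β = 1.52, so η = 1.52.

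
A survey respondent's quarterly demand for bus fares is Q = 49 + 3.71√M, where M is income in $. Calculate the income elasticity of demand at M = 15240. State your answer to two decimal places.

0.45

At M = 15240: Q = 507.001.
dQ/dM = 3.71/(2√M) = 0.0150263 at this income.
η = (dQ/dM)·(M/Q) = 0.0150263 × (15240/507.001) = 0.45.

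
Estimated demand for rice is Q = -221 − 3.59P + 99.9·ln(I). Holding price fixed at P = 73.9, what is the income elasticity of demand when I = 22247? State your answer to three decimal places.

At P = 73.9, I = 22247: Q = 513.694.
Holding P constant, ∂Q/∂I = 99.9/I = 0.00449049.
η_I = (∂Q/∂I)·(I/Q) = 0.00449049 × (22247/513.694) = 0.194.

0.194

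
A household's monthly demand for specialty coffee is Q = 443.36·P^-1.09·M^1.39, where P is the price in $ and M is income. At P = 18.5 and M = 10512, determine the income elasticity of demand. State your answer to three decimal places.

1.390

For a multiplicative demand Q = A·P^α·M^β, the income elasticity is β everywhere.
Here β = 1.39, so η = 1.390.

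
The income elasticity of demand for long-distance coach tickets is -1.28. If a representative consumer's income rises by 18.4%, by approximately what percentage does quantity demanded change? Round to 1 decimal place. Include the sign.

-23.6%

%ΔQ ≈ η × %ΔI = -1.28 × 18.4% = -23.6%.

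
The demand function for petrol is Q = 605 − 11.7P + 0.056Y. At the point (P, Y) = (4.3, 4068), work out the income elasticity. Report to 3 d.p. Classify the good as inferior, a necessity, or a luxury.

At P = 4.3, Y = 4068: Q = 782.498.
Holding P constant, ∂Q/∂Y = 0.056.
η_Y = (∂Q/∂Y)·(Y/Q) = 0.056 × (4068/782.498) = 0.291.
Since 0 < η < 1, this is a necessity.

0.291 (necessity)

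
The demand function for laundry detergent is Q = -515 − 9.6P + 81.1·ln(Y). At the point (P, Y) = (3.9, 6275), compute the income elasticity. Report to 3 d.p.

0.517

At P = 3.9, Y = 6275: Q = 156.725.
Holding P constant, ∂Q/∂Y = 81.1/Y = 0.0129243.
η_Y = (∂Q/∂Y)·(Y/Q) = 0.0129243 × (6275/156.725) = 0.517.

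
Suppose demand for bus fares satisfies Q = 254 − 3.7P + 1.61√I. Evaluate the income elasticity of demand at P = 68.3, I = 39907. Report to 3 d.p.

At P = 68.3, I = 39907: Q = 322.915.
Holding P constant, ∂Q/∂I = 1.61/(2√I) = 0.00402969.
η_I = (∂Q/∂I)·(I/Q) = 0.00402969 × (39907/322.915) = 0.498.

0.498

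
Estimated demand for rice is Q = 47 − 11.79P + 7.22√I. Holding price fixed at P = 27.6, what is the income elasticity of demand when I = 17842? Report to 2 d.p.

0.70

At P = 27.6, I = 17842: Q = 686.000.
Holding P constant, ∂Q/∂I = 7.22/(2√I) = 0.0270262.
η_I = (∂Q/∂I)·(I/Q) = 0.0270262 × (17842/686.000) = 0.70.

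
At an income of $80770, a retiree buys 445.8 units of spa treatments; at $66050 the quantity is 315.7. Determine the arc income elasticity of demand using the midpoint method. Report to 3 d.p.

ΔQ = 315.7 − 445.8 = -130.1; midpoint Q̄ = (445.8 + 315.7)/2 = 380.75.
ΔI = 66050 − 80770 = -14720; midpoint Ī = (80770 + 66050)/2 = 73410.
η = (ΔQ/Q̄) ÷ (ΔI/Ī) = (-130.1/380.75) ÷ (-14720/73410) = 1.704.

1.704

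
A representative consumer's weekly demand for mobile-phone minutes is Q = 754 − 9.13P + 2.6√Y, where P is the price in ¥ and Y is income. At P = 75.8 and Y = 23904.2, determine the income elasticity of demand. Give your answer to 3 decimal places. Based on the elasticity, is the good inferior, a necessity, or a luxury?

0.433 (necessity)

At P = 75.8, Y = 23904.2: Q = 463.932.
Holding P constant, ∂Q/∂Y = 2.6/(2√Y) = 0.00840826.
η_Y = (∂Q/∂Y)·(Y/Q) = 0.00840826 × (23904.2/463.932) = 0.433.
Since 0 < η < 1, this is a necessity.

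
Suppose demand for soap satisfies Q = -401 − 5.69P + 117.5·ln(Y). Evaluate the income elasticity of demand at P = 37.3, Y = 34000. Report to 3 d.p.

0.192

At P = 37.3, Y = 34000: Q = 612.772.
Holding P constant, ∂Q/∂Y = 117.5/Y = 0.00345588.
η_Y = (∂Q/∂Y)·(Y/Q) = 0.00345588 × (34000/612.772) = 0.192.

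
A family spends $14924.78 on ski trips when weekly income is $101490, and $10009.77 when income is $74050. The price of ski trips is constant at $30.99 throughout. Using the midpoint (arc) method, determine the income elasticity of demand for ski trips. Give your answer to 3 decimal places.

With a constant price, Q₁ = 14924.78/30.99 = 481.600 and Q₂ = 10009.77/30.99 = 323.000 (equivalently, work directly with expenditure since P cancels).
Midpoint %ΔQ = (10009.77 − 14924.78)/12467.28 = -0.39423; midpoint %ΔI = (74050 − 101490)/87770 = -0.31264.
η = -0.39423 / -0.31264 = 1.261.

1.261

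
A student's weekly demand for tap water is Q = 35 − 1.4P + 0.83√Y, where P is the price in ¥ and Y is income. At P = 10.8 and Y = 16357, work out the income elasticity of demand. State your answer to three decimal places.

At P = 10.8, Y = 16357: Q = 126.032.
Holding P constant, ∂Q/∂Y = 0.83/(2√Y) = 0.00324486.
η_Y = (∂Q/∂Y)·(Y/Q) = 0.00324486 × (16357/126.032) = 0.421.

0.421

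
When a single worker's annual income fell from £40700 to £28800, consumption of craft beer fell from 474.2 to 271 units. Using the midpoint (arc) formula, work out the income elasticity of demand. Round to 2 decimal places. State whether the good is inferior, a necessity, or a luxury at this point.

1.59 (luxury)

ΔQ = 271 − 474.2 = -203.2; midpoint Q̄ = (474.2 + 271)/2 = 372.6.
ΔI = 28800 − 40700 = -11900; midpoint Ī = (40700 + 28800)/2 = 34750.
η = (ΔQ/Q̄) ÷ (ΔI/Ī) = (-203.2/372.6) ÷ (-11900/34750) = 1.59.
η > 1 ⇒ luxury.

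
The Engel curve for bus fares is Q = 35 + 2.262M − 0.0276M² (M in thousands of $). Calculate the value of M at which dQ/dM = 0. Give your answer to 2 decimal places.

40.98

dQ/dM = 2.262 − 0.0552M.
The good is inferior where dQ/dM < 0. Setting dQ/dM = 0 gives M = 2.262 / 0.0552 = 40.98.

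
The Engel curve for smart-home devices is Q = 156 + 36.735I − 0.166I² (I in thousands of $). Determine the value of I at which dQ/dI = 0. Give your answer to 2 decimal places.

110.65

dQ/dI = 36.735 − 0.332I.
The good is inferior where dQ/dI < 0. Setting dQ/dI = 0 gives I = 36.735 / 0.332 = 110.65.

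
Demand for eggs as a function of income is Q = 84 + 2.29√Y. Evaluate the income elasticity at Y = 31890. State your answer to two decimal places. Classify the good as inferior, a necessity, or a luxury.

0.41 (necessity)

At Y = 31890: Q = 492.943.
dQ/dY = 2.29/(2√Y) = 0.00641177 at this income.
η = (dQ/dY)·(Y/Q) = 0.00641177 × (31890/492.943) = 0.41.
Since 0 < η < 1, the good is a necessity.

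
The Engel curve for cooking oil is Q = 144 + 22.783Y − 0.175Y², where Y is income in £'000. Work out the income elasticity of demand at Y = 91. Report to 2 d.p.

At Y = 91: Q = 768.0780.
dQ/dY = 22.783 − 0.35Y = -9.06700.
η = (dQ/dY)·(Y/Q) = -9.06700 × (91/768.0780) = -1.07.

-1.07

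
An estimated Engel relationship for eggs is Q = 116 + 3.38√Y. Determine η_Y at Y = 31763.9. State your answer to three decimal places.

At Y = 31763.9: Q = 718.398.
dQ/dY = 3.38/(2√Y) = 0.00948243 at this income.
η = (dQ/dY)·(Y/Q) = 0.00948243 × (31763.9/718.398) = 0.419.

0.419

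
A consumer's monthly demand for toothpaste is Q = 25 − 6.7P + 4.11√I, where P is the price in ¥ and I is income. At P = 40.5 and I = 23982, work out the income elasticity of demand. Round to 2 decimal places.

0.82

At P = 40.5, I = 23982: Q = 390.130.
Holding P constant, ∂Q/∂I = 4.11/(2√I) = 0.0132699.
η_I = (∂Q/∂I)·(I/Q) = 0.0132699 × (23982/390.130) = 0.82.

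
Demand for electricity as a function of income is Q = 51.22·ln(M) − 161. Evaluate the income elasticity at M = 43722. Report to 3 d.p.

At M = 43722: Q = 386.317.
dQ/dM = 51.22/M = 0.00117149 at this income.
η = (dQ/dM)·(M/Q) = 0.00117149 × (43722/386.317) = 0.133.

0.133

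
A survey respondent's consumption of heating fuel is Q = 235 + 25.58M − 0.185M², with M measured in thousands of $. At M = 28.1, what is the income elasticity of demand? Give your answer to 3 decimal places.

0.528

At M = 28.1: Q = 807.7202.
dQ/dM = 25.58 − 0.37M = 15.18300.
η = (dQ/dM)·(M/Q) = 15.18300 × (28.1/807.7202) = 0.528.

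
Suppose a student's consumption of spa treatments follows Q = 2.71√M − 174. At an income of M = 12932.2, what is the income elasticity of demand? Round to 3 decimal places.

At M = 12932.2: Q = 134.181.
dQ/dM = 2.71/(2√M) = 0.0119152 at this income.
η = (dQ/dM)·(M/Q) = 0.0119152 × (12932.2/134.181) = 1.148.

1.148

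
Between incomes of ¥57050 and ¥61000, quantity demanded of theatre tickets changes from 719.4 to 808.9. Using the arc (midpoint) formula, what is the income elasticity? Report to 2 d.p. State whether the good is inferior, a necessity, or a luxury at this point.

1.75 (luxury)

ΔQ = 808.9 − 719.4 = 89.5; midpoint Q̄ = (719.4 + 808.9)/2 = 764.15.
ΔI = 61000 − 57050 = 3950; midpoint Ī = (57050 + 61000)/2 = 59025.
η = (ΔQ/Q̄) ÷ (ΔI/Ī) = (89.5/764.15) ÷ (3950/59025) = 1.75.
η > 1 ⇒ luxury.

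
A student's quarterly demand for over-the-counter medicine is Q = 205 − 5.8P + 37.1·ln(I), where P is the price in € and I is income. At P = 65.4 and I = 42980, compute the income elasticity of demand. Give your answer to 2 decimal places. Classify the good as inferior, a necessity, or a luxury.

0.17 (necessity)

At P = 65.4, I = 42980: Q = 221.481.
Holding P constant, ∂Q/∂I = 37.1/I = 0.000863192.
η_I = (∂Q/∂I)·(I/Q) = 0.000863192 × (42980/221.481) = 0.17.
Since 0 < η < 1, this is a necessity.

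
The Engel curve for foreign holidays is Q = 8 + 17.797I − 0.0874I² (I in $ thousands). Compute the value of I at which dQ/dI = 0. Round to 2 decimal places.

dQ/dI = 17.797 − 0.1748I.
The good is inferior where dQ/dI < 0. Setting dQ/dI = 0 gives I = 17.797 / 0.1748 = 101.81.

101.81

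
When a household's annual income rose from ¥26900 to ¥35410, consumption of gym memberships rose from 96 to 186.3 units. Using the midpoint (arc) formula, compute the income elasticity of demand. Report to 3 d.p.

2.342

ΔQ = 186.3 − 96 = 90.3; midpoint Q̄ = (96 + 186.3)/2 = 141.15.
ΔI = 35410 − 26900 = 8510; midpoint Ī = (26900 + 35410)/2 = 31155.
η = (ΔQ/Q̄) ÷ (ΔI/Ī) = (90.3/141.15) ÷ (8510/31155) = 2.342.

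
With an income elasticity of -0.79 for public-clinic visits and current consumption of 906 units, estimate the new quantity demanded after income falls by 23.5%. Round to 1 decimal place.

1074.2

%ΔQ ≈ η × %ΔI = -0.79 × (-23.5%) = 18.565%.
New Q ≈ 906 × (1 + 0.18565) = 1074.2.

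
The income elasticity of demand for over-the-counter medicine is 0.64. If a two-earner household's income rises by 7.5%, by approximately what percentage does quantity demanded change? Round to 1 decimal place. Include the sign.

%ΔQ ≈ η × %ΔI = 0.64 × 7.5% = 4.8%.

4.8%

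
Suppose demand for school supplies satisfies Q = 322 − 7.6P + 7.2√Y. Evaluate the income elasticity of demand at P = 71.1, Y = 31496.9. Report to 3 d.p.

0.603

At P = 71.1, Y = 31496.9: Q = 1059.450.
Holding P constant, ∂Q/∂Y = 7.2/(2√Y) = 0.0202847.
η_Y = (∂Q/∂Y)·(Y/Q) = 0.0202847 × (31496.9/1059.450) = 0.603.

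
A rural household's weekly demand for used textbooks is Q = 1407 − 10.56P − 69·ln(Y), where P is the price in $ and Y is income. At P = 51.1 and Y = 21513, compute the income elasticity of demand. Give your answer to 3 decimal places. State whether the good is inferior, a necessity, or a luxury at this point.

-0.385 (inferior good)

At P = 51.1, Y = 21513: Q = 179.012.
Holding P constant, ∂Q/∂Y = -69/Y = -0.00320736.
η_Y = (∂Q/∂Y)·(Y/Q) = -0.00320736 × (21513/179.012) = -0.385.
Since η < 0, this is an inferior good.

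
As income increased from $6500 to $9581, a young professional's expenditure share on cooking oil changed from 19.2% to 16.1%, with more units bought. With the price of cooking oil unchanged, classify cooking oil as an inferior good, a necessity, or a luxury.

Quantity rises but the budget share falls as income rises, so 0 < η < 1.

necessity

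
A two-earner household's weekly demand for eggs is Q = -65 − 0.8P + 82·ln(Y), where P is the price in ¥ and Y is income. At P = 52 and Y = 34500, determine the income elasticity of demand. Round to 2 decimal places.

At P = 52, Y = 34500: Q = 750.195.
Holding P constant, ∂Q/∂Y = 82/Y = 0.00237681.
η_Y = (∂Q/∂Y)·(Y/Q) = 0.00237681 × (34500/750.195) = 0.11.

0.11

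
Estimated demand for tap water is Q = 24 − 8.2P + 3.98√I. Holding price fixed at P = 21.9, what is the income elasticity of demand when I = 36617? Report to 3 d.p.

0.628

At P = 21.9, I = 36617: Q = 606.016.
Holding P constant, ∂Q/∂I = 3.98/(2√I) = 0.0103995.
η_I = (∂Q/∂I)·(I/Q) = 0.0103995 × (36617/606.016) = 0.628.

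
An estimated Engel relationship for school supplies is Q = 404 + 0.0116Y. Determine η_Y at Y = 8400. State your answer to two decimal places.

0.19

At Y = 8400: Q = 501.440.
dQ/dY = 0.0116.
η = (dQ/dY)·(Y/Q) = 0.0116 × (8400/501.440) = 0.19.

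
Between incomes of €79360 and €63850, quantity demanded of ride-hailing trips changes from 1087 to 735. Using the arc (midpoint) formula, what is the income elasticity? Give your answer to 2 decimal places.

1.78

ΔQ = 735 − 1087 = -352; midpoint Q̄ = (1087 + 735)/2 = 911.
ΔI = 63850 − 79360 = -15510; midpoint Ī = (79360 + 63850)/2 = 71605.
η = (ΔQ/Q̄) ÷ (ΔI/Ī) = (-352/911) ÷ (-15510/71605) = 1.78.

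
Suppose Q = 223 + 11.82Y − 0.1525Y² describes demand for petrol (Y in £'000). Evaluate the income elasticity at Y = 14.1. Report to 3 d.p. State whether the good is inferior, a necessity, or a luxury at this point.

At Y = 14.1: Q = 359.3435.
dQ/dY = 11.82 − 0.305Y = 7.51950.
η = (dQ/dY)·(Y/Q) = 7.51950 × (14.1/359.3435) = 0.295.
0 < η < 1 ⇒ necessity.

0.295 (necessity)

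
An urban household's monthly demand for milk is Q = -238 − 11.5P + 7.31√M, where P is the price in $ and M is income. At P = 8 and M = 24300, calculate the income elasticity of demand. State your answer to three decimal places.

At P = 8, M = 24300: Q = 809.516.
Holding P constant, ∂Q/∂M = 7.31/(2√M) = 0.0234468.
η_M = (∂Q/∂M)·(M/Q) = 0.0234468 × (24300/809.516) = 0.704.

0.704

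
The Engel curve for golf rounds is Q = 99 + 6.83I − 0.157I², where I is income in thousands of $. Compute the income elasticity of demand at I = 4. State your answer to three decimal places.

0.180

At I = 4: Q = 123.8080.
dQ/dI = 6.83 − 0.314I = 5.57400.
η = (dQ/dI)·(I/Q) = 5.57400 × (4/123.8080) = 0.180.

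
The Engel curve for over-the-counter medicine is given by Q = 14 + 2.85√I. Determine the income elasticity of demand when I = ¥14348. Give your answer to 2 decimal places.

At I = 14348: Q = 355.382.
dQ/dI = 2.85/(2√I) = 0.0118965 at this income.
η = (dQ/dI)·(I/Q) = 0.0118965 × (14348/355.382) = 0.48.

0.48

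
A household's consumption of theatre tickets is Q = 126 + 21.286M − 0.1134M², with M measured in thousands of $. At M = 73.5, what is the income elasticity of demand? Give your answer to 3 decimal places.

0.315

At M = 73.5: Q = 1077.9059.
dQ/dM = 21.286 − 0.2268M = 4.61620.
η = (dQ/dM)·(M/Q) = 4.61620 × (73.5/1077.9059) = 0.315.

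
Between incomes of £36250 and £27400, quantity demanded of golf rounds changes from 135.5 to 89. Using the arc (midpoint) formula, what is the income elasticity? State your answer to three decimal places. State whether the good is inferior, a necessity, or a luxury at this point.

1.490 (luxury)

ΔQ = 89 − 135.5 = -46.5; midpoint Q̄ = (135.5 + 89)/2 = 112.25.
ΔI = 27400 − 36250 = -8850; midpoint Ī = (36250 + 27400)/2 = 31825.
η = (ΔQ/Q̄) ÷ (ΔI/Ī) = (-46.5/112.25) ÷ (-8850/31825) = 1.490.
η > 1 ⇒ luxury.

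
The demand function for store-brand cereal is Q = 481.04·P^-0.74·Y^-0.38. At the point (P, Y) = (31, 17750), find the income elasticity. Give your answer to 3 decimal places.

-0.380

For a multiplicative demand Q = A·P^α·Y^β, the income elasticity is β everywhere.
Here β = -0.38, so η = -0.380.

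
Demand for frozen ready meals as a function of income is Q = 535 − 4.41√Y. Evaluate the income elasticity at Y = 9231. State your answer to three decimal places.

At Y = 9231: Q = 111.296.
dQ/dY = -4.41/(2√Y) = -0.0229501 at this income.
η = (dQ/dY)·(Y/Q) = -0.0229501 × (9231/111.296) = -1.904.

-1.904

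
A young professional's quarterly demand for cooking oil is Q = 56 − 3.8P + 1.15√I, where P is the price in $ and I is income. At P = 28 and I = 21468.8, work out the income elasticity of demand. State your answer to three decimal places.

At P = 28, I = 21468.8: Q = 118.101.
Holding P constant, ∂Q/∂I = 1.15/(2√I) = 0.00392432.
η_I = (∂Q/∂I)·(I/Q) = 0.00392432 × (21468.8/118.101) = 0.713.

0.713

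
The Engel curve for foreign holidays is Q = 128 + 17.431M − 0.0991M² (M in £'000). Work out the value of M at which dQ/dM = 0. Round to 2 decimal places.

dQ/dM = 17.431 − 0.1982M.
The good is inferior where dQ/dM < 0. Setting dQ/dM = 0 gives M = 17.431 / 0.1982 = 87.95.

87.95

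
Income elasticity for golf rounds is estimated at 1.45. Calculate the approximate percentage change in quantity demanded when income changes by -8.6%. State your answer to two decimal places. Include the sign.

%ΔQ ≈ η × %ΔI = 1.45 × (-8.6%) = -12.47%.

-12.47%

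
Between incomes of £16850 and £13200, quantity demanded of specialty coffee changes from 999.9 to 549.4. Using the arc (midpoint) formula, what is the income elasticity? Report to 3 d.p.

ΔQ = 549.4 − 999.9 = -450.5; midpoint Q̄ = (999.9 + 549.4)/2 = 774.65.
ΔI = 13200 − 16850 = -3650; midpoint Ī = (16850 + 13200)/2 = 15025.
η = (ΔQ/Q̄) ÷ (ΔI/Ī) = (-450.5/774.65) ÷ (-3650/15025) = 2.394.

2.394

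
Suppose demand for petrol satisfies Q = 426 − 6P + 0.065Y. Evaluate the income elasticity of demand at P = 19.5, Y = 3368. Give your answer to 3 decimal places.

At P = 19.5, Y = 3368: Q = 527.920.
Holding P constant, ∂Q/∂Y = 0.065.
η_Y = (∂Q/∂Y)·(Y/Q) = 0.065 × (3368/527.920) = 0.415.

0.415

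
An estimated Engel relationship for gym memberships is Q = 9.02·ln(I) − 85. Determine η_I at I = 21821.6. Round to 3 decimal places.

1.763

At I = 21821.6: Q = 5.116.
dQ/dI = 9.02/I = 0.000413352 at this income.
η = (dQ/dI)·(I/Q) = 0.000413352 × (21821.6/5.116) = 1.763.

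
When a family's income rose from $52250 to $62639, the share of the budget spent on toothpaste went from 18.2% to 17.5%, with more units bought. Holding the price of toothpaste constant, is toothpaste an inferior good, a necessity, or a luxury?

Quantity rises but the budget share falls as income rises, so 0 < η < 1.

necessity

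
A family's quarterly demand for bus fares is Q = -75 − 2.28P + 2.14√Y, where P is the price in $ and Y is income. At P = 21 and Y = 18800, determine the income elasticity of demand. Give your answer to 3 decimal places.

At P = 21, Y = 18800: Q = 170.542.
Holding P constant, ∂Q/∂Y = 2.14/(2√Y) = 0.00780378.
η_Y = (∂Q/∂Y)·(Y/Q) = 0.00780378 × (18800/170.542) = 0.860.

0.860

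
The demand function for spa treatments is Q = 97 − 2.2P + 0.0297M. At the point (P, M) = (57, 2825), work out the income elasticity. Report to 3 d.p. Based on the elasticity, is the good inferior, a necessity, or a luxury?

1.512 (luxury)

At P = 57, M = 2825: Q = 55.503.
Holding P constant, ∂Q/∂M = 0.0297.
η_M = (∂Q/∂M)·(M/Q) = 0.0297 × (2825/55.503) = 1.512.
Since η > 1, this is a luxury.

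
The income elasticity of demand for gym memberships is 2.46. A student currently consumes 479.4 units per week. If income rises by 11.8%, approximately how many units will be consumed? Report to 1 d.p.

618.6

%ΔQ ≈ η × %ΔI = 2.46 × 11.8% = 29.028%.
New Q ≈ 479.4 × (1 + 0.29028) = 618.6.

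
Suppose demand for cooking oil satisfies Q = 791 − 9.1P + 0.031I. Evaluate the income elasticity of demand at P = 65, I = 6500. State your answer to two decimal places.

At P = 65, I = 6500: Q = 401.000.
Holding P constant, ∂Q/∂I = 0.031.
η_I = (∂Q/∂I)·(I/Q) = 0.031 × (6500/401.000) = 0.50.

0.50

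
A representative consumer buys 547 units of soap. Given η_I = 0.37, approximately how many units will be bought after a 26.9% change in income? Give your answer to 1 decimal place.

%ΔQ ≈ η × %ΔI = 0.37 × 26.9% = 9.953%.
New Q ≈ 547 × (1 + 0.09953) = 601.4.

601.4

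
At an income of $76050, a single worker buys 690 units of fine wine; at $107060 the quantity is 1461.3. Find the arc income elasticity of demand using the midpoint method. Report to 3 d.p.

2.117

ΔQ = 1461.3 − 690 = 771.3; midpoint Q̄ = (690 + 1461.3)/2 = 1075.65.
ΔI = 107060 − 76050 = 31010; midpoint Ī = (76050 + 107060)/2 = 91555.
η = (ΔQ/Q̄) ÷ (ΔI/Ī) = (771.3/1075.65) ÷ (31010/91555) = 2.117.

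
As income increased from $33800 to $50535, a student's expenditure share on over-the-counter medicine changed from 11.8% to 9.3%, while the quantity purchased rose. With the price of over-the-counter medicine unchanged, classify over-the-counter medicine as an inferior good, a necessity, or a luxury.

necessity

Quantity rises but the budget share falls as income rises, so 0 < η < 1.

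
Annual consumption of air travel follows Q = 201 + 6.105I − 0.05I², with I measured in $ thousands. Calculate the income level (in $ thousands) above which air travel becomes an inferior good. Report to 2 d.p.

dQ/dI = 6.105 − 0.1I.
The good is inferior where dQ/dI < 0. Setting dQ/dI = 0 gives I = 6.105 / 0.1 = 61.05.

61.05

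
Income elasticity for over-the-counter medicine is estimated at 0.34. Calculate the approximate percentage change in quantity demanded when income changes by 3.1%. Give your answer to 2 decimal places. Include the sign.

1.05%

%ΔQ ≈ η × %ΔI = 0.34 × 3.1% = 1.05%.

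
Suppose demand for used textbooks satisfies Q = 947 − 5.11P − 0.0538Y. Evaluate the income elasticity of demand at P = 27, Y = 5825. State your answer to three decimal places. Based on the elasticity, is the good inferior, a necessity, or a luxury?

-0.632 (inferior good)

At P = 27, Y = 5825: Q = 495.645.
Holding P constant, ∂Q/∂Y = −0.0538.
η_Y = (∂Q/∂Y)·(Y/Q) = -0.0538 × (5825/495.645) = -0.632.
Since η < 0, this is an inferior good.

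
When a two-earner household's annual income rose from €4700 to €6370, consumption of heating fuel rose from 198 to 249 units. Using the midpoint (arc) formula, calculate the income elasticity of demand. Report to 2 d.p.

0.76

ΔQ = 249 − 198 = 51; midpoint Q̄ = (198 + 249)/2 = 223.5.
ΔI = 6370 − 4700 = 1670; midpoint Ī = (4700 + 6370)/2 = 5535.
η = (ΔQ/Q̄) ÷ (ΔI/Ī) = (51/223.5) ÷ (1670/5535) = 0.76.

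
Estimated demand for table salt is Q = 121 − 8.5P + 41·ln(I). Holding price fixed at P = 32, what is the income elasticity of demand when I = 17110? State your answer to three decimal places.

0.165

At P = 32, I = 17110: Q = 248.644.
Holding P constant, ∂Q/∂I = 41/I = 0.00239626.
η_I = (∂Q/∂I)·(I/Q) = 0.00239626 × (17110/248.644) = 0.165.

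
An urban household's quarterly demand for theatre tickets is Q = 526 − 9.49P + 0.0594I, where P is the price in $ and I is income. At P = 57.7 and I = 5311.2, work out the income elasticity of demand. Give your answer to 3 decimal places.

At P = 57.7, I = 5311.2: Q = 293.912.
Holding P constant, ∂Q/∂I = 0.0594.
η_I = (∂Q/∂I)·(I/Q) = 0.0594 × (5311.2/293.912) = 1.073.

1.073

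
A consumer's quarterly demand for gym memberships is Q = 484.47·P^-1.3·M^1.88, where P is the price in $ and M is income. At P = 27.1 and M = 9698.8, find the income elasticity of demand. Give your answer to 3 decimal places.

For a multiplicative demand Q = A·P^α·M^β, the income elasticity is β everywhere.
Here β = 1.88, so η = 1.880.

1.880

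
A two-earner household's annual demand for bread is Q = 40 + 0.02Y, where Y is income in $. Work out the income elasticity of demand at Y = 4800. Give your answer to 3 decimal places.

0.706

At Y = 4800: Q = 136.000.
dQ/dY = 0.02.
η = (dQ/dY)·(Y/Q) = 0.02 × (4800/136.000) = 0.706.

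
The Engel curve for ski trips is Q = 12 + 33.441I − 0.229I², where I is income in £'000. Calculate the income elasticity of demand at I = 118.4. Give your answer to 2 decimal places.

At I = 118.4: Q = 761.1642.
dQ/dI = 33.441 − 0.458I = -20.78620.
η = (dQ/dI)·(I/Q) = -20.78620 × (118.4/761.1642) = -3.23.

-3.23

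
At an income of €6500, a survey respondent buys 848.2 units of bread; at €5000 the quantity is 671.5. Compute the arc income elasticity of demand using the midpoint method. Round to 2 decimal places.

0.89

ΔQ = 671.5 − 848.2 = -176.7; midpoint Q̄ = (848.2 + 671.5)/2 = 759.85.
ΔI = 5000 − 6500 = -1500; midpoint Ī = (6500 + 5000)/2 = 5750.
η = (ΔQ/Q̄) ÷ (ΔI/Ī) = (-176.7/759.85) ÷ (-1500/5750) = 0.89.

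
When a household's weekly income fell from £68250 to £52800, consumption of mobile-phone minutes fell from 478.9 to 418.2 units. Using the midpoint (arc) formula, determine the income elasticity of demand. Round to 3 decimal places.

ΔQ = 418.2 − 478.9 = -60.7; midpoint Q̄ = (478.9 + 418.2)/2 = 448.55.
ΔI = 52800 − 68250 = -15450; midpoint Ī = (68250 + 52800)/2 = 60525.
η = (ΔQ/Q̄) ÷ (ΔI/Ī) = (-60.7/448.55) ÷ (-15450/60525) = 0.530.

0.530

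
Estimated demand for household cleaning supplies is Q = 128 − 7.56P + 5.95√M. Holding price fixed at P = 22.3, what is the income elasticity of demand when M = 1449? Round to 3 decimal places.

At P = 22.3, M = 1449: Q = 185.903.
Holding P constant, ∂Q/∂M = 5.95/(2√M) = 0.0781543.
η_M = (∂Q/∂M)·(M/Q) = 0.0781543 × (1449/185.903) = 0.609.

0.609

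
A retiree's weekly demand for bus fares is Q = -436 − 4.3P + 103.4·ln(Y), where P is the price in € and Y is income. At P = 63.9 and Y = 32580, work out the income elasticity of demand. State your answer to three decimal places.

0.284

At P = 63.9, Y = 32580: Q = 363.706.
Holding P constant, ∂Q/∂Y = 103.4/Y = 0.00317373.
η_Y = (∂Q/∂Y)·(Y/Q) = 0.00317373 × (32580/363.706) = 0.284.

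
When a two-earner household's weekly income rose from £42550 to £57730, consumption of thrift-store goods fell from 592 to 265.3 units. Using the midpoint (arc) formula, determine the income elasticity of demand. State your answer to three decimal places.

ΔQ = 265.3 − 592 = -326.7; midpoint Q̄ = (592 + 265.3)/2 = 428.65.
ΔI = 57730 − 42550 = 15180; midpoint Ī = (42550 + 57730)/2 = 50140.
η = (ΔQ/Q̄) ÷ (ΔI/Ī) = (-326.7/428.65) ÷ (15180/50140) = -2.517.

-2.517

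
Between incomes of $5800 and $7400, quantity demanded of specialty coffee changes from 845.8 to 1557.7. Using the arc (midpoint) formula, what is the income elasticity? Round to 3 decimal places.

ΔQ = 1557.7 − 845.8 = 711.9; midpoint Q̄ = (845.8 + 1557.7)/2 = 1201.75.
ΔI = 7400 − 5800 = 1600; midpoint Ī = (5800 + 7400)/2 = 6600.
η = (ΔQ/Q̄) ÷ (ΔI/Ī) = (711.9/1201.75) ÷ (1600/6600) = 2.444.

2.444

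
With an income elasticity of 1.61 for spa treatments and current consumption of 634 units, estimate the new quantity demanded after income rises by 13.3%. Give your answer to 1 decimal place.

%ΔQ ≈ η × %ΔI = 1.61 × 13.3% = 21.413%.
New Q ≈ 634 × (1 + 0.21413) = 769.8.

769.8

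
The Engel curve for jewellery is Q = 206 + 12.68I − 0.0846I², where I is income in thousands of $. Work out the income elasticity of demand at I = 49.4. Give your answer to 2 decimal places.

0.34

At I = 49.4: Q = 625.9375.
dQ/dI = 12.68 − 0.1692I = 4.32152.
η = (dQ/dI)·(I/Q) = 4.32152 × (49.4/625.9375) = 0.34.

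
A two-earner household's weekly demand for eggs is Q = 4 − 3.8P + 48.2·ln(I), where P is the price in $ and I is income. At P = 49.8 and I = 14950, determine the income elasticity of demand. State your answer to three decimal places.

At P = 49.8, I = 14950: Q = 278.081.
Holding P constant, ∂Q/∂I = 48.2/I = 0.00322408.
η_I = (∂Q/∂I)·(I/Q) = 0.00322408 × (14950/278.081) = 0.173.

0.173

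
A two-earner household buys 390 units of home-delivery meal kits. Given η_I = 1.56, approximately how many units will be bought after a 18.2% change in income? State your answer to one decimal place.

%ΔQ ≈ η × %ΔI = 1.56 × 18.2% = 28.392%.
New Q ≈ 390 × (1 + 0.28392) = 500.7.

500.7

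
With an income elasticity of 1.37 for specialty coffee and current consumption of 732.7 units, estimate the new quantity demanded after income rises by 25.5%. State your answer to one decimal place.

%ΔQ ≈ η × %ΔI = 1.37 × 25.5% = 34.935%.
New Q ≈ 732.7 × (1 + 0.34935) = 988.7.

988.7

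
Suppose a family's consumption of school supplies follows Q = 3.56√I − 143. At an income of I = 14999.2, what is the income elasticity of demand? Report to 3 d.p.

0.744

At I = 14999.2: Q = 292.998.
dQ/dI = 3.56/(2√I) = 0.014534 at this income.
η = (dQ/dI)·(I/Q) = 0.014534 × (14999.2/292.998) = 0.744.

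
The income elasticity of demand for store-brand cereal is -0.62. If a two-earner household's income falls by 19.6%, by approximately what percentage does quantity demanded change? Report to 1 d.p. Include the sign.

12.2%

%ΔQ ≈ η × %ΔI = -0.62 × (-19.6%) = 12.2%.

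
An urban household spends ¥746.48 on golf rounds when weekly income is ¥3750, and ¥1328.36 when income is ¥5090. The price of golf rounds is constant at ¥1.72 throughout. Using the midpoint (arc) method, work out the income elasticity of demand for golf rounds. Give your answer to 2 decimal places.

1.85

With a constant price, Q₁ = 746.48/1.72 = 434.000 and Q₂ = 1328.36/1.72 = 772.302 (equivalently, work directly with expenditure since P cancels).
Midpoint %ΔQ = (1328.36 − 746.48)/1037.42 = 0.56089; midpoint %ΔI = (5090 − 3750)/4420 = 0.30317.
η = 0.56089 / 0.30317 = 1.85.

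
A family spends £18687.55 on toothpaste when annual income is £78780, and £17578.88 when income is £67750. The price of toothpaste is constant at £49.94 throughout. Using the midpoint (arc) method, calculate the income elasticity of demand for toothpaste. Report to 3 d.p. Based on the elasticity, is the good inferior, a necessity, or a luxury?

With a constant price, Q₁ = 18687.55/49.94 = 374.200 and Q₂ = 17578.88/49.94 = 352.000 (equivalently, work directly with expenditure since P cancels).
Midpoint %ΔQ = (17578.88 − 18687.55)/18133.22 = -0.06114; midpoint %ΔI = (67750 − 78780)/73265 = -0.15055.
η = -0.06114 / -0.15055 = 0.406.
0 < η < 1 ⇒ necessity.

0.406 (necessity)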